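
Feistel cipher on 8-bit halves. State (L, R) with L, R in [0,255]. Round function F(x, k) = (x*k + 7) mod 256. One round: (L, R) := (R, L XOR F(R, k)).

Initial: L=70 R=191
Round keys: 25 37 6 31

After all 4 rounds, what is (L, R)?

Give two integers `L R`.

Round 1 (k=25): L=191 R=232
Round 2 (k=37): L=232 R=48
Round 3 (k=6): L=48 R=207
Round 4 (k=31): L=207 R=40

Answer: 207 40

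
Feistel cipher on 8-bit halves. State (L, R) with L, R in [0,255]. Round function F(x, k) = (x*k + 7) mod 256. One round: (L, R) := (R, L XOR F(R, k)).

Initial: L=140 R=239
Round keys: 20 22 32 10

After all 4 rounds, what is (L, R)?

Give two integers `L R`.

Round 1 (k=20): L=239 R=63
Round 2 (k=22): L=63 R=158
Round 3 (k=32): L=158 R=248
Round 4 (k=10): L=248 R=41

Answer: 248 41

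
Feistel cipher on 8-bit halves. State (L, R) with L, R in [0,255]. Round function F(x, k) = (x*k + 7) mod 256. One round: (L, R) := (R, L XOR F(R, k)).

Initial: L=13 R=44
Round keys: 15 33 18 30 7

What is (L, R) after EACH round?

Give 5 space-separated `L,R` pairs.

Round 1 (k=15): L=44 R=150
Round 2 (k=33): L=150 R=113
Round 3 (k=18): L=113 R=111
Round 4 (k=30): L=111 R=120
Round 5 (k=7): L=120 R=32

Answer: 44,150 150,113 113,111 111,120 120,32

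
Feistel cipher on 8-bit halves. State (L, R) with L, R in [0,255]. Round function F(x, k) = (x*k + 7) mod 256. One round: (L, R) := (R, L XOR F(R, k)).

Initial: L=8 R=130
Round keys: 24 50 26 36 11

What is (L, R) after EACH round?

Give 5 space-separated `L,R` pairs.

Answer: 130,63 63,215 215,226 226,24 24,237

Derivation:
Round 1 (k=24): L=130 R=63
Round 2 (k=50): L=63 R=215
Round 3 (k=26): L=215 R=226
Round 4 (k=36): L=226 R=24
Round 5 (k=11): L=24 R=237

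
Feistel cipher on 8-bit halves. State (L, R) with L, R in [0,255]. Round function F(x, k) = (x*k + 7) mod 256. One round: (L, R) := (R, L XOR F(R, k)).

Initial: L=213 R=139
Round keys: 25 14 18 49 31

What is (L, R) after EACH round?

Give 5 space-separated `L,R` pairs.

Answer: 139,79 79,210 210,132 132,153 153,10

Derivation:
Round 1 (k=25): L=139 R=79
Round 2 (k=14): L=79 R=210
Round 3 (k=18): L=210 R=132
Round 4 (k=49): L=132 R=153
Round 5 (k=31): L=153 R=10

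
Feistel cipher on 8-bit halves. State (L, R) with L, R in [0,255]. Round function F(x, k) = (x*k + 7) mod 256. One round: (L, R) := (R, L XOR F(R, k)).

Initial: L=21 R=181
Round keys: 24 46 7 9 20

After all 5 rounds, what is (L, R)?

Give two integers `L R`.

Answer: 252 204

Derivation:
Round 1 (k=24): L=181 R=234
Round 2 (k=46): L=234 R=166
Round 3 (k=7): L=166 R=123
Round 4 (k=9): L=123 R=252
Round 5 (k=20): L=252 R=204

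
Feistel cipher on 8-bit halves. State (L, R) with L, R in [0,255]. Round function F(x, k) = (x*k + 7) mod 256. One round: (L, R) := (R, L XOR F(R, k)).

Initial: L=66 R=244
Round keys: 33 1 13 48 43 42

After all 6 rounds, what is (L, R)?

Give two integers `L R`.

Round 1 (k=33): L=244 R=57
Round 2 (k=1): L=57 R=180
Round 3 (k=13): L=180 R=18
Round 4 (k=48): L=18 R=211
Round 5 (k=43): L=211 R=106
Round 6 (k=42): L=106 R=184

Answer: 106 184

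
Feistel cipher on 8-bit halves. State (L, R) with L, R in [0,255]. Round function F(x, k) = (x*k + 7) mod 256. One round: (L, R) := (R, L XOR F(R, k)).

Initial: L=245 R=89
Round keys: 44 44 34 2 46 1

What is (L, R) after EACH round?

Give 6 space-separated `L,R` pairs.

Round 1 (k=44): L=89 R=166
Round 2 (k=44): L=166 R=214
Round 3 (k=34): L=214 R=213
Round 4 (k=2): L=213 R=103
Round 5 (k=46): L=103 R=92
Round 6 (k=1): L=92 R=4

Answer: 89,166 166,214 214,213 213,103 103,92 92,4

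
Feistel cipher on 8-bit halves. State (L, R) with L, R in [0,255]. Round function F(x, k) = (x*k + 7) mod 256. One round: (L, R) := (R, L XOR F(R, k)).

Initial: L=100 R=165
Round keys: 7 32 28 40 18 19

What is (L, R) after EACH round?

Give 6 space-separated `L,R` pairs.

Answer: 165,238 238,98 98,81 81,205 205,32 32,170

Derivation:
Round 1 (k=7): L=165 R=238
Round 2 (k=32): L=238 R=98
Round 3 (k=28): L=98 R=81
Round 4 (k=40): L=81 R=205
Round 5 (k=18): L=205 R=32
Round 6 (k=19): L=32 R=170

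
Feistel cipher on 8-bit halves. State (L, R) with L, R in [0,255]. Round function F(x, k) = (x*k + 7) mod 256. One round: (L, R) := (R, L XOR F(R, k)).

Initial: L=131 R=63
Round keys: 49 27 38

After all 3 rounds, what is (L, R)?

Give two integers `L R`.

Answer: 129 184

Derivation:
Round 1 (k=49): L=63 R=149
Round 2 (k=27): L=149 R=129
Round 3 (k=38): L=129 R=184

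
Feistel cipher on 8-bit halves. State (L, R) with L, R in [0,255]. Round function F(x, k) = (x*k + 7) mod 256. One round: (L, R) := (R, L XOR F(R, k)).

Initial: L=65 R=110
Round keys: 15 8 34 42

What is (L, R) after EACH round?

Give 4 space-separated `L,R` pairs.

Answer: 110,56 56,169 169,65 65,24

Derivation:
Round 1 (k=15): L=110 R=56
Round 2 (k=8): L=56 R=169
Round 3 (k=34): L=169 R=65
Round 4 (k=42): L=65 R=24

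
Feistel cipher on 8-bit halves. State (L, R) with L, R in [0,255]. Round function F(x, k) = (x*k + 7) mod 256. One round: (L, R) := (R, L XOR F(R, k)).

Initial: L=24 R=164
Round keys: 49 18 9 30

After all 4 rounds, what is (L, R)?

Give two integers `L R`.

Answer: 251 200

Derivation:
Round 1 (k=49): L=164 R=115
Round 2 (k=18): L=115 R=185
Round 3 (k=9): L=185 R=251
Round 4 (k=30): L=251 R=200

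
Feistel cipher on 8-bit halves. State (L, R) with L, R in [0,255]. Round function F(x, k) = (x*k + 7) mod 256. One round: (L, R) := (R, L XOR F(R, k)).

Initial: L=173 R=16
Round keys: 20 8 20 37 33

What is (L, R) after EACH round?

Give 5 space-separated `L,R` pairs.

Answer: 16,234 234,71 71,121 121,195 195,83

Derivation:
Round 1 (k=20): L=16 R=234
Round 2 (k=8): L=234 R=71
Round 3 (k=20): L=71 R=121
Round 4 (k=37): L=121 R=195
Round 5 (k=33): L=195 R=83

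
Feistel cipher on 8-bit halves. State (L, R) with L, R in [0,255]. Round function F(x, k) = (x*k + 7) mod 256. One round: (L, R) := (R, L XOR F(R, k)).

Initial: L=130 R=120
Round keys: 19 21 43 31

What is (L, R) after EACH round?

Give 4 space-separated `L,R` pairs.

Round 1 (k=19): L=120 R=109
Round 2 (k=21): L=109 R=128
Round 3 (k=43): L=128 R=234
Round 4 (k=31): L=234 R=221

Answer: 120,109 109,128 128,234 234,221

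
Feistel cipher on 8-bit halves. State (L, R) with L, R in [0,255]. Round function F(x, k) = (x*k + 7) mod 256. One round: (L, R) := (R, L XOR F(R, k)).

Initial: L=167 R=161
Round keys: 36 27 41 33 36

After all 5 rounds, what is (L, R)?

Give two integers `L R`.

Round 1 (k=36): L=161 R=12
Round 2 (k=27): L=12 R=234
Round 3 (k=41): L=234 R=141
Round 4 (k=33): L=141 R=222
Round 5 (k=36): L=222 R=178

Answer: 222 178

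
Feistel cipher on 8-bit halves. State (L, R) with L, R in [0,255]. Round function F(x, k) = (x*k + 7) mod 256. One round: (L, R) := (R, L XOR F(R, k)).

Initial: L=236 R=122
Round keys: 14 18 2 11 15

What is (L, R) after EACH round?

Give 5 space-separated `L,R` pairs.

Round 1 (k=14): L=122 R=95
Round 2 (k=18): L=95 R=207
Round 3 (k=2): L=207 R=250
Round 4 (k=11): L=250 R=10
Round 5 (k=15): L=10 R=103

Answer: 122,95 95,207 207,250 250,10 10,103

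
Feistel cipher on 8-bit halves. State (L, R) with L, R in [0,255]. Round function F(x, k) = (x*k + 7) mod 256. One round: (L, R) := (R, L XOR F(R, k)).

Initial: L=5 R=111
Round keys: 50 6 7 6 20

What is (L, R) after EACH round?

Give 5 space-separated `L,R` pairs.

Round 1 (k=50): L=111 R=176
Round 2 (k=6): L=176 R=72
Round 3 (k=7): L=72 R=79
Round 4 (k=6): L=79 R=169
Round 5 (k=20): L=169 R=116

Answer: 111,176 176,72 72,79 79,169 169,116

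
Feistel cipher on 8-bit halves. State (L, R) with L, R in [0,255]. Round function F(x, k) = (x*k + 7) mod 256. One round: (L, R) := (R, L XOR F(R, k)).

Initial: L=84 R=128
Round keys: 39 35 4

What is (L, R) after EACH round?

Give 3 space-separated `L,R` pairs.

Round 1 (k=39): L=128 R=211
Round 2 (k=35): L=211 R=96
Round 3 (k=4): L=96 R=84

Answer: 128,211 211,96 96,84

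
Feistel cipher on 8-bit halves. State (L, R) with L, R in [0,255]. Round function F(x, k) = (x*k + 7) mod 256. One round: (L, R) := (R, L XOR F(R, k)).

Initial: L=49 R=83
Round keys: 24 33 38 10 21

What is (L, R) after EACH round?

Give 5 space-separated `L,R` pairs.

Round 1 (k=24): L=83 R=254
Round 2 (k=33): L=254 R=150
Round 3 (k=38): L=150 R=181
Round 4 (k=10): L=181 R=143
Round 5 (k=21): L=143 R=119

Answer: 83,254 254,150 150,181 181,143 143,119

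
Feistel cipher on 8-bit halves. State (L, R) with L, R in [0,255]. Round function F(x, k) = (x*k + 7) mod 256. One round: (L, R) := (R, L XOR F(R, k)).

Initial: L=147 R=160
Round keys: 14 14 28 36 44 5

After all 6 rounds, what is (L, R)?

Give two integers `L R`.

Round 1 (k=14): L=160 R=84
Round 2 (k=14): L=84 R=63
Round 3 (k=28): L=63 R=191
Round 4 (k=36): L=191 R=220
Round 5 (k=44): L=220 R=104
Round 6 (k=5): L=104 R=211

Answer: 104 211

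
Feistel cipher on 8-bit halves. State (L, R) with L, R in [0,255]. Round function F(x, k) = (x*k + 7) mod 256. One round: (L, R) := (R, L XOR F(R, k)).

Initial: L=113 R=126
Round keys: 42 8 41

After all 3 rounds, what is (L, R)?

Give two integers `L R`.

Answer: 105 26

Derivation:
Round 1 (k=42): L=126 R=194
Round 2 (k=8): L=194 R=105
Round 3 (k=41): L=105 R=26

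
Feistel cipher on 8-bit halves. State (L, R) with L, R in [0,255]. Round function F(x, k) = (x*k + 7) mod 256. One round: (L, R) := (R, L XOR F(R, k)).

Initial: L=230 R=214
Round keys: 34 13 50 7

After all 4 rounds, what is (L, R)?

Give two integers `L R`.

Answer: 214 175

Derivation:
Round 1 (k=34): L=214 R=149
Round 2 (k=13): L=149 R=78
Round 3 (k=50): L=78 R=214
Round 4 (k=7): L=214 R=175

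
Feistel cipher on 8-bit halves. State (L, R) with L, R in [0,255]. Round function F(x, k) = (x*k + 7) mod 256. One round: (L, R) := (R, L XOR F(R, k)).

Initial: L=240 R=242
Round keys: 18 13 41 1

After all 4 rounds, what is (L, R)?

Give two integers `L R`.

Round 1 (k=18): L=242 R=251
Round 2 (k=13): L=251 R=52
Round 3 (k=41): L=52 R=160
Round 4 (k=1): L=160 R=147

Answer: 160 147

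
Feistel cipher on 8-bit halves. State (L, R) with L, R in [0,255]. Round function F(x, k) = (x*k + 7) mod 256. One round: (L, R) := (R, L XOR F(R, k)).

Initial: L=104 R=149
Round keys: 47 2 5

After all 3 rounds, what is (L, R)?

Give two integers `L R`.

Answer: 142 199

Derivation:
Round 1 (k=47): L=149 R=10
Round 2 (k=2): L=10 R=142
Round 3 (k=5): L=142 R=199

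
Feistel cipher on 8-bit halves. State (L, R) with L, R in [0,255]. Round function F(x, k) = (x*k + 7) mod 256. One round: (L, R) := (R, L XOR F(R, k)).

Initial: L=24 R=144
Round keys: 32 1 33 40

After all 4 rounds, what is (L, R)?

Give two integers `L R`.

Round 1 (k=32): L=144 R=31
Round 2 (k=1): L=31 R=182
Round 3 (k=33): L=182 R=98
Round 4 (k=40): L=98 R=225

Answer: 98 225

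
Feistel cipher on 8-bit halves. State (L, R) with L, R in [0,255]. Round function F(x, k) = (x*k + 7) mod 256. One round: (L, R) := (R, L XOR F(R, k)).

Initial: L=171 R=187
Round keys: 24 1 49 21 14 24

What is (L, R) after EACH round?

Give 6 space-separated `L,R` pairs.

Round 1 (k=24): L=187 R=36
Round 2 (k=1): L=36 R=144
Round 3 (k=49): L=144 R=179
Round 4 (k=21): L=179 R=38
Round 5 (k=14): L=38 R=168
Round 6 (k=24): L=168 R=225

Answer: 187,36 36,144 144,179 179,38 38,168 168,225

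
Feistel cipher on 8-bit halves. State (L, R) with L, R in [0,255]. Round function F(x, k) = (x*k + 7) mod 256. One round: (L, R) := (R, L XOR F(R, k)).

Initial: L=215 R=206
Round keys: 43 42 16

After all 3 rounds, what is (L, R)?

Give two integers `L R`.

Answer: 173 161

Derivation:
Round 1 (k=43): L=206 R=118
Round 2 (k=42): L=118 R=173
Round 3 (k=16): L=173 R=161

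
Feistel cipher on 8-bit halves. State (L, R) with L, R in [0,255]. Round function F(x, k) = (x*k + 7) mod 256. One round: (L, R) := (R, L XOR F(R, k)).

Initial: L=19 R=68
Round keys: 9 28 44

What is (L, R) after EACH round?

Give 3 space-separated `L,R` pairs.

Answer: 68,120 120,99 99,115

Derivation:
Round 1 (k=9): L=68 R=120
Round 2 (k=28): L=120 R=99
Round 3 (k=44): L=99 R=115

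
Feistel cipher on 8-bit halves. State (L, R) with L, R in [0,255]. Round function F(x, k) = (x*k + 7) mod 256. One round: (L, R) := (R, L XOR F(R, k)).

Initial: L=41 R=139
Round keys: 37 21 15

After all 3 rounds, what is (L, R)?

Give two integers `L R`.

Round 1 (k=37): L=139 R=55
Round 2 (k=21): L=55 R=1
Round 3 (k=15): L=1 R=33

Answer: 1 33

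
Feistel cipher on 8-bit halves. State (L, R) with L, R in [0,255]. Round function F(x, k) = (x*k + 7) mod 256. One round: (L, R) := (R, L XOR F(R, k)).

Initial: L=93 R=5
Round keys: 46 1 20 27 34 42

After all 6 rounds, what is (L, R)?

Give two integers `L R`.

Answer: 28 33

Derivation:
Round 1 (k=46): L=5 R=176
Round 2 (k=1): L=176 R=178
Round 3 (k=20): L=178 R=95
Round 4 (k=27): L=95 R=190
Round 5 (k=34): L=190 R=28
Round 6 (k=42): L=28 R=33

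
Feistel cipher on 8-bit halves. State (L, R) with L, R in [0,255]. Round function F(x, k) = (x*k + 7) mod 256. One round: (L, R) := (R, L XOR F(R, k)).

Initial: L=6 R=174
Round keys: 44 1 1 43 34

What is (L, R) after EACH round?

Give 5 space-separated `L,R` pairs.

Round 1 (k=44): L=174 R=233
Round 2 (k=1): L=233 R=94
Round 3 (k=1): L=94 R=140
Round 4 (k=43): L=140 R=213
Round 5 (k=34): L=213 R=221

Answer: 174,233 233,94 94,140 140,213 213,221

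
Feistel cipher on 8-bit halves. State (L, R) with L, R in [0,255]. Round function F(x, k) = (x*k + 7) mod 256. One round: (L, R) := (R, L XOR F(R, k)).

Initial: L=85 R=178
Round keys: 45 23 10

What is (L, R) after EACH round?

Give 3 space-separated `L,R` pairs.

Answer: 178,4 4,209 209,53

Derivation:
Round 1 (k=45): L=178 R=4
Round 2 (k=23): L=4 R=209
Round 3 (k=10): L=209 R=53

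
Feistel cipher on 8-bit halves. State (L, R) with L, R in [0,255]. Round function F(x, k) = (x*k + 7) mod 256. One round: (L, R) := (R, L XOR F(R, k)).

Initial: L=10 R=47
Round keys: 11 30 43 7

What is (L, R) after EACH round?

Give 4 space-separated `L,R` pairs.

Round 1 (k=11): L=47 R=6
Round 2 (k=30): L=6 R=148
Round 3 (k=43): L=148 R=229
Round 4 (k=7): L=229 R=222

Answer: 47,6 6,148 148,229 229,222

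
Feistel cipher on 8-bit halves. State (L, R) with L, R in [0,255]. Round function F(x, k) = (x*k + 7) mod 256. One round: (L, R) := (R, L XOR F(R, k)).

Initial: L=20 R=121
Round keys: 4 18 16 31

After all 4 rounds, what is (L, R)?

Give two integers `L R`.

Answer: 56 67

Derivation:
Round 1 (k=4): L=121 R=255
Round 2 (k=18): L=255 R=140
Round 3 (k=16): L=140 R=56
Round 4 (k=31): L=56 R=67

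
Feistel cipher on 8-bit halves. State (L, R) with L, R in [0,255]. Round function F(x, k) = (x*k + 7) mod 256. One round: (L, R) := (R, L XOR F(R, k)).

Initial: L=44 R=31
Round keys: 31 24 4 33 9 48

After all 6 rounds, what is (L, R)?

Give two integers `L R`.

Round 1 (k=31): L=31 R=228
Round 2 (k=24): L=228 R=120
Round 3 (k=4): L=120 R=3
Round 4 (k=33): L=3 R=18
Round 5 (k=9): L=18 R=170
Round 6 (k=48): L=170 R=245

Answer: 170 245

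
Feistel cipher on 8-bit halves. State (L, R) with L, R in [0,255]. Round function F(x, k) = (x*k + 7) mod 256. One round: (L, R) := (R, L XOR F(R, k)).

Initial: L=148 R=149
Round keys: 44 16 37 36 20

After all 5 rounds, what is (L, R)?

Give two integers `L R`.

Answer: 61 77

Derivation:
Round 1 (k=44): L=149 R=55
Round 2 (k=16): L=55 R=226
Round 3 (k=37): L=226 R=134
Round 4 (k=36): L=134 R=61
Round 5 (k=20): L=61 R=77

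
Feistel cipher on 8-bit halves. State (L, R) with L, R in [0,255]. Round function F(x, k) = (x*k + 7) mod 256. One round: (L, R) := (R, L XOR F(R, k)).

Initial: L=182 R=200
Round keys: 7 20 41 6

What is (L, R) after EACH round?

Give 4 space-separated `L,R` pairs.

Answer: 200,201 201,115 115,187 187,26

Derivation:
Round 1 (k=7): L=200 R=201
Round 2 (k=20): L=201 R=115
Round 3 (k=41): L=115 R=187
Round 4 (k=6): L=187 R=26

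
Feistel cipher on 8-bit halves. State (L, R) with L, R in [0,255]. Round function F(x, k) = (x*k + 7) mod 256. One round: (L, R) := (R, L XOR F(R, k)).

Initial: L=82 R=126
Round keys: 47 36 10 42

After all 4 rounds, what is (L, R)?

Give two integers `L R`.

Round 1 (k=47): L=126 R=123
Round 2 (k=36): L=123 R=45
Round 3 (k=10): L=45 R=178
Round 4 (k=42): L=178 R=22

Answer: 178 22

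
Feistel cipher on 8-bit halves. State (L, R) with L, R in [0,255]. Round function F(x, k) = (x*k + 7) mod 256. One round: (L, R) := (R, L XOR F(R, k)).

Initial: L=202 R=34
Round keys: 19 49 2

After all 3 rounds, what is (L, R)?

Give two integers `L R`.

Answer: 188 56

Derivation:
Round 1 (k=19): L=34 R=71
Round 2 (k=49): L=71 R=188
Round 3 (k=2): L=188 R=56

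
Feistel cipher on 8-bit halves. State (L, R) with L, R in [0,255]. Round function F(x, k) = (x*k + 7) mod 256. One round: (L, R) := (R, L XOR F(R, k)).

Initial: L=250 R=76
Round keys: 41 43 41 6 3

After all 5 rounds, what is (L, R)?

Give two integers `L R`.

Answer: 185 134

Derivation:
Round 1 (k=41): L=76 R=201
Round 2 (k=43): L=201 R=134
Round 3 (k=41): L=134 R=180
Round 4 (k=6): L=180 R=185
Round 5 (k=3): L=185 R=134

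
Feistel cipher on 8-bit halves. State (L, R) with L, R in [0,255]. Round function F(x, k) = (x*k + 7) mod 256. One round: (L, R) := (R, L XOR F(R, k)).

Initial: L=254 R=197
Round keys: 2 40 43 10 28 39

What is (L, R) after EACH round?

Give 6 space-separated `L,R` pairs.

Answer: 197,111 111,154 154,138 138,241 241,233 233,119

Derivation:
Round 1 (k=2): L=197 R=111
Round 2 (k=40): L=111 R=154
Round 3 (k=43): L=154 R=138
Round 4 (k=10): L=138 R=241
Round 5 (k=28): L=241 R=233
Round 6 (k=39): L=233 R=119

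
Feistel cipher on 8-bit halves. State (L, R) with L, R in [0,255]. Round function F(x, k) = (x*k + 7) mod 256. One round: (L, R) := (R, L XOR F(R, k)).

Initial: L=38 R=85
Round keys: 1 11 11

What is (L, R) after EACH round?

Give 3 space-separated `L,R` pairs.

Answer: 85,122 122,16 16,205

Derivation:
Round 1 (k=1): L=85 R=122
Round 2 (k=11): L=122 R=16
Round 3 (k=11): L=16 R=205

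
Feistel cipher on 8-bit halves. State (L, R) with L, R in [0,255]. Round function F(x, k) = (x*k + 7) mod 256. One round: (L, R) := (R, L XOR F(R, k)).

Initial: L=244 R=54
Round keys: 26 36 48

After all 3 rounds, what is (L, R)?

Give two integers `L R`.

Round 1 (k=26): L=54 R=119
Round 2 (k=36): L=119 R=245
Round 3 (k=48): L=245 R=128

Answer: 245 128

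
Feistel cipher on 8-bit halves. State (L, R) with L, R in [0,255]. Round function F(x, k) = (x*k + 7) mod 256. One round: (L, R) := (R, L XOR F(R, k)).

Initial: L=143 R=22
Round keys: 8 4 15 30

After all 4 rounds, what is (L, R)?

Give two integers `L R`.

Answer: 30 122

Derivation:
Round 1 (k=8): L=22 R=56
Round 2 (k=4): L=56 R=241
Round 3 (k=15): L=241 R=30
Round 4 (k=30): L=30 R=122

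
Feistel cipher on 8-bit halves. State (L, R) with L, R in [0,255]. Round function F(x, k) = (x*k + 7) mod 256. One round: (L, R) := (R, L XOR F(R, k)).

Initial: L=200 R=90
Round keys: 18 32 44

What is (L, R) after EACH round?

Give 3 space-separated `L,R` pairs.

Answer: 90,147 147,61 61,16

Derivation:
Round 1 (k=18): L=90 R=147
Round 2 (k=32): L=147 R=61
Round 3 (k=44): L=61 R=16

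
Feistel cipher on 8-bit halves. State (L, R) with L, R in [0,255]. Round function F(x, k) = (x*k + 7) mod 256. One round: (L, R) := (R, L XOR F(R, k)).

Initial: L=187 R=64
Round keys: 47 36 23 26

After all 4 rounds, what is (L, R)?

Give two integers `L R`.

Round 1 (k=47): L=64 R=124
Round 2 (k=36): L=124 R=55
Round 3 (k=23): L=55 R=132
Round 4 (k=26): L=132 R=88

Answer: 132 88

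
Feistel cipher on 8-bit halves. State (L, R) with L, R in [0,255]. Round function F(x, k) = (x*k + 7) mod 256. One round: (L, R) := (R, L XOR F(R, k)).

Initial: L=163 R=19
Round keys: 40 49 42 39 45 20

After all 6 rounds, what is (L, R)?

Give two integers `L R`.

Answer: 144 115

Derivation:
Round 1 (k=40): L=19 R=92
Round 2 (k=49): L=92 R=176
Round 3 (k=42): L=176 R=187
Round 4 (k=39): L=187 R=52
Round 5 (k=45): L=52 R=144
Round 6 (k=20): L=144 R=115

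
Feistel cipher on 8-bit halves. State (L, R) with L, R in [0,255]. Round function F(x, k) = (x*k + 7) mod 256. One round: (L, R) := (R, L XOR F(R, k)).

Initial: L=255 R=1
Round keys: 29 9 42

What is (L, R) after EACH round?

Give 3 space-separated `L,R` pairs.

Round 1 (k=29): L=1 R=219
Round 2 (k=9): L=219 R=187
Round 3 (k=42): L=187 R=110

Answer: 1,219 219,187 187,110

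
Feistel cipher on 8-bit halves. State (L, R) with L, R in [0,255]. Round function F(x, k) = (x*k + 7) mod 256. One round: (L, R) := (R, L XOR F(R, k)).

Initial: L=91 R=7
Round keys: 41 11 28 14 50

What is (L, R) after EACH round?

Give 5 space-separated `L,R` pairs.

Answer: 7,125 125,97 97,222 222,74 74,165

Derivation:
Round 1 (k=41): L=7 R=125
Round 2 (k=11): L=125 R=97
Round 3 (k=28): L=97 R=222
Round 4 (k=14): L=222 R=74
Round 5 (k=50): L=74 R=165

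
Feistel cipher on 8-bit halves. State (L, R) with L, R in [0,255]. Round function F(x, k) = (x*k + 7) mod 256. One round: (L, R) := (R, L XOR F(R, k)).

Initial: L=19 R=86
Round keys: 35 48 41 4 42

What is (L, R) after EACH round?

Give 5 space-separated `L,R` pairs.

Answer: 86,218 218,177 177,186 186,94 94,201

Derivation:
Round 1 (k=35): L=86 R=218
Round 2 (k=48): L=218 R=177
Round 3 (k=41): L=177 R=186
Round 4 (k=4): L=186 R=94
Round 5 (k=42): L=94 R=201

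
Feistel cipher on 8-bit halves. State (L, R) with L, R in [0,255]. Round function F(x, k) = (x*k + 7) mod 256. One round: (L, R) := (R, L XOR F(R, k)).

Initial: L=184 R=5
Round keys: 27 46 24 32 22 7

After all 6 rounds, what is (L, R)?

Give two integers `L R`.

Answer: 204 2

Derivation:
Round 1 (k=27): L=5 R=54
Round 2 (k=46): L=54 R=190
Round 3 (k=24): L=190 R=225
Round 4 (k=32): L=225 R=153
Round 5 (k=22): L=153 R=204
Round 6 (k=7): L=204 R=2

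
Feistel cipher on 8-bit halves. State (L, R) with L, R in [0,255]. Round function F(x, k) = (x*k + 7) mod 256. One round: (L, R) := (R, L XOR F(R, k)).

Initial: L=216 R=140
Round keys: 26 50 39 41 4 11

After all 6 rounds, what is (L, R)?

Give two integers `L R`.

Answer: 202 76

Derivation:
Round 1 (k=26): L=140 R=231
Round 2 (k=50): L=231 R=169
Round 3 (k=39): L=169 R=33
Round 4 (k=41): L=33 R=249
Round 5 (k=4): L=249 R=202
Round 6 (k=11): L=202 R=76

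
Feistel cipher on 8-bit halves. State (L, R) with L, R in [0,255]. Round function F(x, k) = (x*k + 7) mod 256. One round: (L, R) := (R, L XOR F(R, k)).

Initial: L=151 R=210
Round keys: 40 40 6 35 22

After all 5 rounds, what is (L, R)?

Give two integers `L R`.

Round 1 (k=40): L=210 R=64
Round 2 (k=40): L=64 R=213
Round 3 (k=6): L=213 R=69
Round 4 (k=35): L=69 R=163
Round 5 (k=22): L=163 R=76

Answer: 163 76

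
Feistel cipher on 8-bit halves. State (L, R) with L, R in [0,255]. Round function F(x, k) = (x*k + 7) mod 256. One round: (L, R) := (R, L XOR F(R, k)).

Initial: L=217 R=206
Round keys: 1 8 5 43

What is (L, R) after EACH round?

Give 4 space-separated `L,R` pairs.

Answer: 206,12 12,169 169,88 88,102

Derivation:
Round 1 (k=1): L=206 R=12
Round 2 (k=8): L=12 R=169
Round 3 (k=5): L=169 R=88
Round 4 (k=43): L=88 R=102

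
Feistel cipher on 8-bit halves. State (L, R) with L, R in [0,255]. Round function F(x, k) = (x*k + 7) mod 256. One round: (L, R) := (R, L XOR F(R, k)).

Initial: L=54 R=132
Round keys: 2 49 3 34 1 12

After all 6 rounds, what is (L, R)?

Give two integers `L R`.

Answer: 204 24

Derivation:
Round 1 (k=2): L=132 R=57
Round 2 (k=49): L=57 R=116
Round 3 (k=3): L=116 R=90
Round 4 (k=34): L=90 R=143
Round 5 (k=1): L=143 R=204
Round 6 (k=12): L=204 R=24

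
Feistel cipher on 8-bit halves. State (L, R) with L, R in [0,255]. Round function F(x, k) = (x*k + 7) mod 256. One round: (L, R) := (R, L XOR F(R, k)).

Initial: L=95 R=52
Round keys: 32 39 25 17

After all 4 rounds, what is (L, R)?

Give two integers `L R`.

Round 1 (k=32): L=52 R=216
Round 2 (k=39): L=216 R=219
Round 3 (k=25): L=219 R=178
Round 4 (k=17): L=178 R=2

Answer: 178 2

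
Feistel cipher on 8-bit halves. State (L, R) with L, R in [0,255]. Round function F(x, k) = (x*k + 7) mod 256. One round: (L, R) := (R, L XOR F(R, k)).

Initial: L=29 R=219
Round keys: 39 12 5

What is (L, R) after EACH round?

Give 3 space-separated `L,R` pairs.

Round 1 (k=39): L=219 R=121
Round 2 (k=12): L=121 R=104
Round 3 (k=5): L=104 R=118

Answer: 219,121 121,104 104,118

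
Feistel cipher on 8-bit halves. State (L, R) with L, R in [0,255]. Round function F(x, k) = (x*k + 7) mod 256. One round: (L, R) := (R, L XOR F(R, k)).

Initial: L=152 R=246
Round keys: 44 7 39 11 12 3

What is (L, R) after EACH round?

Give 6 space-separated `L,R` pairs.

Round 1 (k=44): L=246 R=215
Round 2 (k=7): L=215 R=30
Round 3 (k=39): L=30 R=78
Round 4 (k=11): L=78 R=127
Round 5 (k=12): L=127 R=181
Round 6 (k=3): L=181 R=89

Answer: 246,215 215,30 30,78 78,127 127,181 181,89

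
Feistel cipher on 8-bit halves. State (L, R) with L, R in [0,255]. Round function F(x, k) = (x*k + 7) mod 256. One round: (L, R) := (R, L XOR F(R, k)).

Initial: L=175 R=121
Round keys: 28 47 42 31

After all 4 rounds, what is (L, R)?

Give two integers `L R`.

Round 1 (k=28): L=121 R=236
Round 2 (k=47): L=236 R=34
Round 3 (k=42): L=34 R=119
Round 4 (k=31): L=119 R=82

Answer: 119 82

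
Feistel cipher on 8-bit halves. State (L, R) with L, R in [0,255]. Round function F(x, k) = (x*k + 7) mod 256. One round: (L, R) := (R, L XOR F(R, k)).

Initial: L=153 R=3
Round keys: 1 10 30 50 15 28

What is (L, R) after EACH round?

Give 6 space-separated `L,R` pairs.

Round 1 (k=1): L=3 R=147
Round 2 (k=10): L=147 R=198
Round 3 (k=30): L=198 R=168
Round 4 (k=50): L=168 R=17
Round 5 (k=15): L=17 R=174
Round 6 (k=28): L=174 R=30

Answer: 3,147 147,198 198,168 168,17 17,174 174,30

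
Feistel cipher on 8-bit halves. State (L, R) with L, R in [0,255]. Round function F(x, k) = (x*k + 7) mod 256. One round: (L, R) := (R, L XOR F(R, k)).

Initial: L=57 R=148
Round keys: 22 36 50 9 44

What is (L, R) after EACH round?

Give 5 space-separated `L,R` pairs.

Answer: 148,134 134,75 75,43 43,193 193,24

Derivation:
Round 1 (k=22): L=148 R=134
Round 2 (k=36): L=134 R=75
Round 3 (k=50): L=75 R=43
Round 4 (k=9): L=43 R=193
Round 5 (k=44): L=193 R=24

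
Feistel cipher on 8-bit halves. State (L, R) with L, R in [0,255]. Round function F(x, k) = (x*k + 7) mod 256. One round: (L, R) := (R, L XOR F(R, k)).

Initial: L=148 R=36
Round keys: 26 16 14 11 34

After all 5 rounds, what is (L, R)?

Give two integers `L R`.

Round 1 (k=26): L=36 R=59
Round 2 (k=16): L=59 R=147
Round 3 (k=14): L=147 R=42
Round 4 (k=11): L=42 R=70
Round 5 (k=34): L=70 R=121

Answer: 70 121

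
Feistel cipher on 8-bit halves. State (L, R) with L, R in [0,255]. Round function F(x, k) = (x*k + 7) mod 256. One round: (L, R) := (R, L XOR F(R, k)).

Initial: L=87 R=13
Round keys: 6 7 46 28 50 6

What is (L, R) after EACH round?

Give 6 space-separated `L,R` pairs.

Round 1 (k=6): L=13 R=2
Round 2 (k=7): L=2 R=24
Round 3 (k=46): L=24 R=85
Round 4 (k=28): L=85 R=75
Round 5 (k=50): L=75 R=248
Round 6 (k=6): L=248 R=156

Answer: 13,2 2,24 24,85 85,75 75,248 248,156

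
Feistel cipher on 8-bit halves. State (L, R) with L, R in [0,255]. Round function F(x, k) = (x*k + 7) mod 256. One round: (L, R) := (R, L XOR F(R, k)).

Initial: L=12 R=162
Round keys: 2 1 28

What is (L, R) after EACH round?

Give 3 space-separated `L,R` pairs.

Answer: 162,71 71,236 236,144

Derivation:
Round 1 (k=2): L=162 R=71
Round 2 (k=1): L=71 R=236
Round 3 (k=28): L=236 R=144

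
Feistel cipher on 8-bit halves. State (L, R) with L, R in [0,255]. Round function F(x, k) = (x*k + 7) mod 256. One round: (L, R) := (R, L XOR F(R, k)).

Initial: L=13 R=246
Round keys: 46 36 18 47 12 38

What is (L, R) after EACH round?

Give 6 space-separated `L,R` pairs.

Answer: 246,54 54,105 105,95 95,17 17,140 140,222

Derivation:
Round 1 (k=46): L=246 R=54
Round 2 (k=36): L=54 R=105
Round 3 (k=18): L=105 R=95
Round 4 (k=47): L=95 R=17
Round 5 (k=12): L=17 R=140
Round 6 (k=38): L=140 R=222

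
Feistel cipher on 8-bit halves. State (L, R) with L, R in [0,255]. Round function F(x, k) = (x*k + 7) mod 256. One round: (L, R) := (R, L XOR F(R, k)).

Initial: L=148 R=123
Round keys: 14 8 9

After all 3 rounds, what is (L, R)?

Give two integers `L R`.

Answer: 212 46

Derivation:
Round 1 (k=14): L=123 R=85
Round 2 (k=8): L=85 R=212
Round 3 (k=9): L=212 R=46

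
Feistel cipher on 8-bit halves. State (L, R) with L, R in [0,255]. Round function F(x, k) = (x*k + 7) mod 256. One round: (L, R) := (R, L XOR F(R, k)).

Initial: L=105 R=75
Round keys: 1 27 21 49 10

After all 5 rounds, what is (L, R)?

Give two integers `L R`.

Answer: 199 24

Derivation:
Round 1 (k=1): L=75 R=59
Round 2 (k=27): L=59 R=11
Round 3 (k=21): L=11 R=213
Round 4 (k=49): L=213 R=199
Round 5 (k=10): L=199 R=24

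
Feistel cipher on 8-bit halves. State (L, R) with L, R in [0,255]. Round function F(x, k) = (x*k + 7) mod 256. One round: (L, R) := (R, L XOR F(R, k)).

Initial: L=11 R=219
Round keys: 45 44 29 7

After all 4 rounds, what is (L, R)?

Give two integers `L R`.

Answer: 178 125

Derivation:
Round 1 (k=45): L=219 R=141
Round 2 (k=44): L=141 R=152
Round 3 (k=29): L=152 R=178
Round 4 (k=7): L=178 R=125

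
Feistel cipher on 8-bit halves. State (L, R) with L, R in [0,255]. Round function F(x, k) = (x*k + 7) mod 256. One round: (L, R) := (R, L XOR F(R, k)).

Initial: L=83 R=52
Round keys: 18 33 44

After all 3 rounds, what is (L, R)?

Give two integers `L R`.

Round 1 (k=18): L=52 R=252
Round 2 (k=33): L=252 R=183
Round 3 (k=44): L=183 R=135

Answer: 183 135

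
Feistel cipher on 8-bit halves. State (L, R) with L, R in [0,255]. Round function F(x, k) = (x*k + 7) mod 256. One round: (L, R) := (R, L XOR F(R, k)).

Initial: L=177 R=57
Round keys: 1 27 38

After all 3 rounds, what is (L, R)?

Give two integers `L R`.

Round 1 (k=1): L=57 R=241
Round 2 (k=27): L=241 R=75
Round 3 (k=38): L=75 R=216

Answer: 75 216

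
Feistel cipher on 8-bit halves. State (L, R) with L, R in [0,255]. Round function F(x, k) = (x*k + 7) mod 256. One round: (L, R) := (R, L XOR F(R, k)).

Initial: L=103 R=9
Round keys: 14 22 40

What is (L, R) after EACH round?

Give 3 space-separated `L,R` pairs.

Answer: 9,226 226,122 122,245

Derivation:
Round 1 (k=14): L=9 R=226
Round 2 (k=22): L=226 R=122
Round 3 (k=40): L=122 R=245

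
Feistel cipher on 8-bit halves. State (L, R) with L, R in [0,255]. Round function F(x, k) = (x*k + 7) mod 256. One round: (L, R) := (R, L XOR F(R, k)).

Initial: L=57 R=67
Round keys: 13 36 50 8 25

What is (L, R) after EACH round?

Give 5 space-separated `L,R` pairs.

Round 1 (k=13): L=67 R=87
Round 2 (k=36): L=87 R=0
Round 3 (k=50): L=0 R=80
Round 4 (k=8): L=80 R=135
Round 5 (k=25): L=135 R=102

Answer: 67,87 87,0 0,80 80,135 135,102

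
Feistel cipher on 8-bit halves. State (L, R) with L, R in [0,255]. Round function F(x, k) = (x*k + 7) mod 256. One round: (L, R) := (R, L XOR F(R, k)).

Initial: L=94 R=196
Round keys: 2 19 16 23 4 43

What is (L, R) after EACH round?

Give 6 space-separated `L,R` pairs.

Answer: 196,209 209,78 78,54 54,175 175,245 245,129

Derivation:
Round 1 (k=2): L=196 R=209
Round 2 (k=19): L=209 R=78
Round 3 (k=16): L=78 R=54
Round 4 (k=23): L=54 R=175
Round 5 (k=4): L=175 R=245
Round 6 (k=43): L=245 R=129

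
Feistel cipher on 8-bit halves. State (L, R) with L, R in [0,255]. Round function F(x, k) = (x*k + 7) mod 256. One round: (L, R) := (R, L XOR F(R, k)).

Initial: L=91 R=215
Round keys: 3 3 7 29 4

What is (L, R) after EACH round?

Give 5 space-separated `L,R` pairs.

Answer: 215,215 215,91 91,83 83,53 53,136

Derivation:
Round 1 (k=3): L=215 R=215
Round 2 (k=3): L=215 R=91
Round 3 (k=7): L=91 R=83
Round 4 (k=29): L=83 R=53
Round 5 (k=4): L=53 R=136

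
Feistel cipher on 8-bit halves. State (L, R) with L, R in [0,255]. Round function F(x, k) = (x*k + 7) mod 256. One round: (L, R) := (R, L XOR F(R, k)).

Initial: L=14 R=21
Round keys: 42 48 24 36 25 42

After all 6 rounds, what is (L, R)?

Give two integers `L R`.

Round 1 (k=42): L=21 R=119
Round 2 (k=48): L=119 R=66
Round 3 (k=24): L=66 R=64
Round 4 (k=36): L=64 R=69
Round 5 (k=25): L=69 R=132
Round 6 (k=42): L=132 R=234

Answer: 132 234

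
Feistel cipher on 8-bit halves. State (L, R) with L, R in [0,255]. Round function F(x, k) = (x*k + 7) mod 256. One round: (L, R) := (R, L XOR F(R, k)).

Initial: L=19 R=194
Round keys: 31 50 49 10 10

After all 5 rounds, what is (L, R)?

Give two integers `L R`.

Answer: 34 5

Derivation:
Round 1 (k=31): L=194 R=150
Round 2 (k=50): L=150 R=145
Round 3 (k=49): L=145 R=94
Round 4 (k=10): L=94 R=34
Round 5 (k=10): L=34 R=5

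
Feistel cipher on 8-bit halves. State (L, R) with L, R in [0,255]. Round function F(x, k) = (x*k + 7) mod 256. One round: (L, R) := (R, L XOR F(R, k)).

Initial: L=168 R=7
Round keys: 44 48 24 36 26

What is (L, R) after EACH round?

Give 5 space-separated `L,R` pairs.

Round 1 (k=44): L=7 R=147
Round 2 (k=48): L=147 R=144
Round 3 (k=24): L=144 R=20
Round 4 (k=36): L=20 R=71
Round 5 (k=26): L=71 R=41

Answer: 7,147 147,144 144,20 20,71 71,41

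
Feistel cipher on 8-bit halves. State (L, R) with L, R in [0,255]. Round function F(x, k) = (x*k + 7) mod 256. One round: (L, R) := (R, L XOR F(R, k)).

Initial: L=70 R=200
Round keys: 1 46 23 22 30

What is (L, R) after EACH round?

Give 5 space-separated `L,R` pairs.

Round 1 (k=1): L=200 R=137
Round 2 (k=46): L=137 R=109
Round 3 (k=23): L=109 R=91
Round 4 (k=22): L=91 R=180
Round 5 (k=30): L=180 R=68

Answer: 200,137 137,109 109,91 91,180 180,68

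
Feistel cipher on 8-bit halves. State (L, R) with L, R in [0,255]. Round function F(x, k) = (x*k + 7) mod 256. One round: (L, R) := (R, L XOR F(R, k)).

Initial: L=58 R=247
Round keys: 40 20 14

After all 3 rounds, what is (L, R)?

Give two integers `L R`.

Answer: 28 42

Derivation:
Round 1 (k=40): L=247 R=165
Round 2 (k=20): L=165 R=28
Round 3 (k=14): L=28 R=42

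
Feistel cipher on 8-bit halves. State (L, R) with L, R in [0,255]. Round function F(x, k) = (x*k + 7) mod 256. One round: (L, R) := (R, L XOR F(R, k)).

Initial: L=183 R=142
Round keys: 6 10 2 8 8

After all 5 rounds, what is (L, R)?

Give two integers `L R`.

Answer: 158 114

Derivation:
Round 1 (k=6): L=142 R=236
Round 2 (k=10): L=236 R=177
Round 3 (k=2): L=177 R=133
Round 4 (k=8): L=133 R=158
Round 5 (k=8): L=158 R=114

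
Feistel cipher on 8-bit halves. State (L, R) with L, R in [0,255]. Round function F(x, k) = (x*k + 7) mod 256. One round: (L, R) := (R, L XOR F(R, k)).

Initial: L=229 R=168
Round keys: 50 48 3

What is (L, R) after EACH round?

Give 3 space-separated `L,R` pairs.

Round 1 (k=50): L=168 R=50
Round 2 (k=48): L=50 R=207
Round 3 (k=3): L=207 R=70

Answer: 168,50 50,207 207,70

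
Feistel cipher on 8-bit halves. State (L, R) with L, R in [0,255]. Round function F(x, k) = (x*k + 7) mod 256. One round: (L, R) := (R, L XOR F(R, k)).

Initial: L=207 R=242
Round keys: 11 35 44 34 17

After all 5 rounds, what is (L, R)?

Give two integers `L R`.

Answer: 198 212

Derivation:
Round 1 (k=11): L=242 R=162
Round 2 (k=35): L=162 R=223
Round 3 (k=44): L=223 R=249
Round 4 (k=34): L=249 R=198
Round 5 (k=17): L=198 R=212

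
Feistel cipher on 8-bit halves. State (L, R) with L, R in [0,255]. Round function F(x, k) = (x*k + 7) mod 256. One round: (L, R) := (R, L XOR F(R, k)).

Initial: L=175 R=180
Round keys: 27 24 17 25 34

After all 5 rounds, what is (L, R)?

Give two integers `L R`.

Round 1 (k=27): L=180 R=172
Round 2 (k=24): L=172 R=147
Round 3 (k=17): L=147 R=102
Round 4 (k=25): L=102 R=110
Round 5 (k=34): L=110 R=197

Answer: 110 197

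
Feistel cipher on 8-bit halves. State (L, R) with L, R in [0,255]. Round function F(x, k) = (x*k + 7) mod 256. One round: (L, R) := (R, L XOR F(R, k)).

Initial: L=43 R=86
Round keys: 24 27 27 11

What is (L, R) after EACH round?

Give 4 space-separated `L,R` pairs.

Round 1 (k=24): L=86 R=60
Round 2 (k=27): L=60 R=13
Round 3 (k=27): L=13 R=90
Round 4 (k=11): L=90 R=232

Answer: 86,60 60,13 13,90 90,232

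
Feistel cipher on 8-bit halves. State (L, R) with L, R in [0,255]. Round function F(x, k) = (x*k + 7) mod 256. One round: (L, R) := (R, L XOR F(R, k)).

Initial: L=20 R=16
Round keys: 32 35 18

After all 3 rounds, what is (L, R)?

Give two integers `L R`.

Answer: 176 116

Derivation:
Round 1 (k=32): L=16 R=19
Round 2 (k=35): L=19 R=176
Round 3 (k=18): L=176 R=116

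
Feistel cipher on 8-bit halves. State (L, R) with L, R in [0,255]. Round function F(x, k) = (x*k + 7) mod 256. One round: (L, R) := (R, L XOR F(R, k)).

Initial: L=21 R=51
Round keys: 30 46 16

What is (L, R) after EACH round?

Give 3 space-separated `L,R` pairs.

Answer: 51,20 20,172 172,211

Derivation:
Round 1 (k=30): L=51 R=20
Round 2 (k=46): L=20 R=172
Round 3 (k=16): L=172 R=211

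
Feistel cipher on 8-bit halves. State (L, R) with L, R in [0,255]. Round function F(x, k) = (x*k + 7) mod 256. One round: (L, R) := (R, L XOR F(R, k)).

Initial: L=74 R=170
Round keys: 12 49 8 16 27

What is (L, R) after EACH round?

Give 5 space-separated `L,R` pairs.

Answer: 170,181 181,6 6,130 130,33 33,0

Derivation:
Round 1 (k=12): L=170 R=181
Round 2 (k=49): L=181 R=6
Round 3 (k=8): L=6 R=130
Round 4 (k=16): L=130 R=33
Round 5 (k=27): L=33 R=0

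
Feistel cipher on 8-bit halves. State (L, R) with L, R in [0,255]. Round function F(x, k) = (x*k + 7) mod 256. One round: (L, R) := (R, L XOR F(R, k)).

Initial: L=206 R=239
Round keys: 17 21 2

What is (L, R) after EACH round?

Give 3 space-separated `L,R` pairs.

Answer: 239,40 40,160 160,111

Derivation:
Round 1 (k=17): L=239 R=40
Round 2 (k=21): L=40 R=160
Round 3 (k=2): L=160 R=111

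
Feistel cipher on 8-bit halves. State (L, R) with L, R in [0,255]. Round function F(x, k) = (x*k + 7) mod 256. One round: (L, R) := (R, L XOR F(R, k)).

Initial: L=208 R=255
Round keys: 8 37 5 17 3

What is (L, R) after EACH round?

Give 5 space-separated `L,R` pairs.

Answer: 255,47 47,45 45,199 199,19 19,135

Derivation:
Round 1 (k=8): L=255 R=47
Round 2 (k=37): L=47 R=45
Round 3 (k=5): L=45 R=199
Round 4 (k=17): L=199 R=19
Round 5 (k=3): L=19 R=135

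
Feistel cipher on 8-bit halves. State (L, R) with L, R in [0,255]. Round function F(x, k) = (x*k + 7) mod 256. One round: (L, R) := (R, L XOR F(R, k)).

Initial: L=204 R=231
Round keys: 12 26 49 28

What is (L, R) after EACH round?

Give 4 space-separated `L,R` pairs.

Answer: 231,23 23,186 186,182 182,85

Derivation:
Round 1 (k=12): L=231 R=23
Round 2 (k=26): L=23 R=186
Round 3 (k=49): L=186 R=182
Round 4 (k=28): L=182 R=85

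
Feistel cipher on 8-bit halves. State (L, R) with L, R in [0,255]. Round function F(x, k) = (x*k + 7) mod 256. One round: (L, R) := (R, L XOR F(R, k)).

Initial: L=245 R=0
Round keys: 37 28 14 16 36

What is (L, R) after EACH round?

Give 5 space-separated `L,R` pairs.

Answer: 0,242 242,127 127,11 11,200 200,44

Derivation:
Round 1 (k=37): L=0 R=242
Round 2 (k=28): L=242 R=127
Round 3 (k=14): L=127 R=11
Round 4 (k=16): L=11 R=200
Round 5 (k=36): L=200 R=44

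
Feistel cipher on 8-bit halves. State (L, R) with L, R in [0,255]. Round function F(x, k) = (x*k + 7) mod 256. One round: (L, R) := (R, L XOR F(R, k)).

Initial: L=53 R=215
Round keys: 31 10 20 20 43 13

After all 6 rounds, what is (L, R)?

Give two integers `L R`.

Answer: 40 46

Derivation:
Round 1 (k=31): L=215 R=37
Round 2 (k=10): L=37 R=174
Round 3 (k=20): L=174 R=186
Round 4 (k=20): L=186 R=33
Round 5 (k=43): L=33 R=40
Round 6 (k=13): L=40 R=46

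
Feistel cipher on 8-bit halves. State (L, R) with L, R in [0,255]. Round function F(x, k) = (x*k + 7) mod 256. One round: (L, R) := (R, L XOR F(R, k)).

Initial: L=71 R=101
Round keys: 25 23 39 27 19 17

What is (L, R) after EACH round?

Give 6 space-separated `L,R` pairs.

Answer: 101,163 163,201 201,5 5,71 71,73 73,167

Derivation:
Round 1 (k=25): L=101 R=163
Round 2 (k=23): L=163 R=201
Round 3 (k=39): L=201 R=5
Round 4 (k=27): L=5 R=71
Round 5 (k=19): L=71 R=73
Round 6 (k=17): L=73 R=167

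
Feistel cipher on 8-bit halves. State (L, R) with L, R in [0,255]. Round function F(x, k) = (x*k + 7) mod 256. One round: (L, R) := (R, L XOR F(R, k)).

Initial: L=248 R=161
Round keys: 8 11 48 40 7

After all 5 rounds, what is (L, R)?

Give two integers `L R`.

Round 1 (k=8): L=161 R=247
Round 2 (k=11): L=247 R=5
Round 3 (k=48): L=5 R=0
Round 4 (k=40): L=0 R=2
Round 5 (k=7): L=2 R=21

Answer: 2 21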